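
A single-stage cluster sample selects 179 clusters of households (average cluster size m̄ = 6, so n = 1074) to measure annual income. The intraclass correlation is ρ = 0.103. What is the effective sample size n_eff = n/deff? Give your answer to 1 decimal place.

708.9

deff = 1 + (6 − 1)·0.103 = 1 + 0.515 = 1.515.
n_eff = 1074 / 1.515 = 708.9.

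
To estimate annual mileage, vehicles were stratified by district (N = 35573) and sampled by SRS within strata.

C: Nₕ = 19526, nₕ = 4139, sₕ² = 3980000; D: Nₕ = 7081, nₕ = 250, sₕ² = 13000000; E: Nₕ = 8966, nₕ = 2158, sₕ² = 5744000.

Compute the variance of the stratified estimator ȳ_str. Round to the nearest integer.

Var(ȳ_str) = Σₕ Wₕ²(1 − fₕ)sₕ²/nₕ with Wₕ = Nₕ/N, N = 35573.
C: Wₕ = 0.54889945; term = 0.54889945²·(1 − 0.21197378)·3980000/4139 = 228.3042.
D: Wₕ = 0.19905546; term = 0.19905546²·(1 − 0.03530575)·13000000/250 = 1987.6561.
E: Wₕ = 0.25204509; term = 0.25204509²·(1 − 0.24068704)·5744000/2158 = 128.39269.
Sum = 2344.353.

2344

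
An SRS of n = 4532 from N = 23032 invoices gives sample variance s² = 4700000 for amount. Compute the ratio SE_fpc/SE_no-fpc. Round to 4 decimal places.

f = n/N = 4532/23032 = 0.19676971.
SE_no-fpc = √(s²/n) = 32.203567; SE_fpc = √((1−f)s²/n) = 28.86184.
Ratio = √(1−f) = 0.89623116.

0.8962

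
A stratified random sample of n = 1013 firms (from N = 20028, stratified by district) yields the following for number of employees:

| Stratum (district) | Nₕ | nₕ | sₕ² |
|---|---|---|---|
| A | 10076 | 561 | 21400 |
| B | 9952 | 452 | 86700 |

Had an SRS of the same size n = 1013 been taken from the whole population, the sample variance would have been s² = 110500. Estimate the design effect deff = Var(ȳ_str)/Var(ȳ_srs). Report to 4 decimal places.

Var(ȳ_str) = Σ Wₕ²(1−fₕ)sₕ²/nₕ with Wₕ = Nₕ/20028:
  A: (10076/20028)²·(1−561/10076)·21400/561 = 9.1174355
  B: (9952/20028)²·(1−452/9952)·86700/452 = 45.210517
  → Var(ȳ_str) = 54.327953.
Var(ȳ_srs) = (1 − 1013/20028)·110500/1013 = 103.56466.
deff = 54.327953 / 103.56466 = 0.5246.

0.5246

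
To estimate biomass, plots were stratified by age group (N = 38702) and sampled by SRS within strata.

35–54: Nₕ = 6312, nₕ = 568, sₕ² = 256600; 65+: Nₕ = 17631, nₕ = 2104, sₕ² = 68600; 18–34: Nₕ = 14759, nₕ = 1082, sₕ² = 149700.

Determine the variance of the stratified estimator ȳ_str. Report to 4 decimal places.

35.5397

Var(ȳ_str) = Σₕ Wₕ²(1 − fₕ)sₕ²/nₕ with Wₕ = Nₕ/N, N = 38702.
35–54: Wₕ = 0.16309235; term = 0.16309235²·(1 − 0.08998733)·256600/568 = 10.935104.
65+: Wₕ = 0.45555785; term = 0.45555785²·(1 − 0.11933526)·68600/2104 = 5.9590367.
18–34: Wₕ = 0.38134980; term = 0.38134980²·(1 − 0.07331120)·149700/1082 = 18.645563.
Sum = 35.539704.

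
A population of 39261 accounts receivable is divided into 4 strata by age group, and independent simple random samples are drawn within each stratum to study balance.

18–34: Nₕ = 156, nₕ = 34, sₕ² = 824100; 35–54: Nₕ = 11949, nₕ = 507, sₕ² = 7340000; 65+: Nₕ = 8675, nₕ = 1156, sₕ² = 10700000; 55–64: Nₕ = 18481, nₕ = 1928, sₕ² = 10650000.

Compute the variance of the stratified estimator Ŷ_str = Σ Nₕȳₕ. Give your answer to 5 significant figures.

Var(Ŷ_str) = Σₕ Nₕ²(1 − fₕ)sₕ²/nₕ.
18–34: 156²·(1 − 34/156)·824100/34 = 4.6130209 × 10^8.
35–54: 11949²·(1 − 507/11949)·7340000/507 = 1.9793455 × 10^12.
65+: 8675²·(1 − 1156/8675)·10700000/1156 = 6.0374773 × 10^11.
55–64: 18481²·(1 − 1928/18481)·10650000/1928 = 1.6898368 × 10^12.
Sum = 4.2733913 × 10^12.

4.2734 × 10^12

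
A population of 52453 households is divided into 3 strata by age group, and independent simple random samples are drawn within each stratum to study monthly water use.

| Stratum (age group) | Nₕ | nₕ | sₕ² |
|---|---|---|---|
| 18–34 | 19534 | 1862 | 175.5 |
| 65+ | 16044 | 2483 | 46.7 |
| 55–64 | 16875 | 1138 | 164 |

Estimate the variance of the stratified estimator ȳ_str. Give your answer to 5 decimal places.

Var(ȳ_str) = Σₕ Wₕ²(1 − fₕ)sₕ²/nₕ with Wₕ = Nₕ/N, N = 52453.
18–34: Wₕ = 0.37240959; term = 0.37240959²·(1 − 0.09532098)·175.5/1862 = 0.011825885.
65+: Wₕ = 0.30587383; term = 0.30587383²·(1 − 0.15476190)·46.7/2483 = 0.0014873181.
55–64: Wₕ = 0.32171658; term = 0.32171658²·(1 − 0.06743704)·164/1138 = 0.013909985.
Sum = 0.027223188.

0.02722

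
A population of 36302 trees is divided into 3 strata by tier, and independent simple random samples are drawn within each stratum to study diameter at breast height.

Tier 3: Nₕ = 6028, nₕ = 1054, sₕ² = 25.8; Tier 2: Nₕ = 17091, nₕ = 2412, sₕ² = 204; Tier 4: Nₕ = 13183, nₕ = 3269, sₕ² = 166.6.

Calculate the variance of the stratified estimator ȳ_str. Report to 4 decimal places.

Var(ȳ_str) = Σₕ Wₕ²(1 − fₕ)sₕ²/nₕ with Wₕ = Nₕ/N, N = 36302.
Tier 3: Wₕ = 0.16605146; term = 0.16605146²·(1 − 0.17485070)·25.8/1054 = 5.5692539 × 10^-4.
Tier 2: Wₕ = 0.47080051; term = 0.47080051²·(1 − 0.14112691)·204/2412 = 0.016101106.
Tier 4: Wₕ = 0.36314804; term = 0.36314804²·(1 − 0.24797087)·166.6/3269 = 0.0050543131.
Sum = 0.021712344.

0.0217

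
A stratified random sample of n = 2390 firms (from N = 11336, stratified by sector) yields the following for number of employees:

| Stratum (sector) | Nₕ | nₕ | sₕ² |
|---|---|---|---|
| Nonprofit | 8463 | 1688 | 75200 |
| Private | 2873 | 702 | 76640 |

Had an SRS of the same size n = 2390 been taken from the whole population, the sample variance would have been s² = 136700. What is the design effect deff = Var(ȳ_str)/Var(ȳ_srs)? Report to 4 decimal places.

Var(ȳ_str) = Σ Wₕ²(1−fₕ)sₕ²/nₕ with Wₕ = Nₕ/11336:
  Nonprofit: (8463/11336)²·(1−1688/8463)·75200/1688 = 19.87739
  Private: (2873/11336)²·(1−702/2873)·76640/702 = 5.2990029
  → Var(ȳ_str) = 25.176393.
Var(ȳ_srs) = (1 − 2390/11336)·136700/2390 = 45.137725.
deff = 25.176393 / 45.137725 = 0.5578.

0.5578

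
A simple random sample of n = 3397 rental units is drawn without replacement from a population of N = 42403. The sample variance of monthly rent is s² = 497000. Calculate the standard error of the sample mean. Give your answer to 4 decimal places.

Under SRS without replacement, Var(ȳ) = (1 − f)·s²/n with f = n/N = 3397/42403 = 0.08011226.
Var(ȳ) = (1 − 0.08011226)·497000/3397 = 0.91988774·146.30556 = 134.58469.
SE(ȳ) = √(134.58469) = 11.6011.

11.6011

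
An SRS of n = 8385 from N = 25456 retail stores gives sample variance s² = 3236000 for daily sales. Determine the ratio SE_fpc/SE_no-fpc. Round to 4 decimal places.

f = n/N = 8385/25456 = 0.32939189.
SE_no-fpc = √(s²/n) = 19.645031; SE_fpc = √((1−f)s²/n) = 16.087447.
Ratio = √(1−f) = 0.81890665.

0.8189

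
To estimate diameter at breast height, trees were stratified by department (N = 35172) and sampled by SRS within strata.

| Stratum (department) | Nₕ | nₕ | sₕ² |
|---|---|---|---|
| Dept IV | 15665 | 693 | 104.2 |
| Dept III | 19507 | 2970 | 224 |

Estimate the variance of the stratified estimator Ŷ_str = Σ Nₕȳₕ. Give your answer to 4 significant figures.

5.959 × 10^7

Var(Ŷ_str) = Σₕ Nₕ²(1 − fₕ)sₕ²/nₕ.
Dept IV: 15665²·(1 − 693/15665)·104.2/693 = 3.5265066 × 10^7.
Dept III: 19507²·(1 − 2970/19507)·224/2970 = 2.4329813 × 10^7.
Sum = 5.9594879 × 10^7.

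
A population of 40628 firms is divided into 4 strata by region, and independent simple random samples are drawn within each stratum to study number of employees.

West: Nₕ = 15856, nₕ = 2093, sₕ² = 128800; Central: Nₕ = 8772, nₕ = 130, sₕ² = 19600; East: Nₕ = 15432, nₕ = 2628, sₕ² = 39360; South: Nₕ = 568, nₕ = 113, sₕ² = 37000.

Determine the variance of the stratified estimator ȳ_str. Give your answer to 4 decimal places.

Var(ȳ_str) = Σₕ Wₕ²(1 − fₕ)sₕ²/nₕ with Wₕ = Nₕ/N, N = 40628.
West: Wₕ = 0.39027272; term = 0.39027272²·(1 − 0.13200050)·128800/2093 = 8.1358418.
Central: Wₕ = 0.21591021; term = 0.21591021²·(1 − 0.01481988)·19600/130 = 6.9242815.
East: Wₕ = 0.37983657; term = 0.37983657²·(1 − 0.17029549)·39360/2628 = 1.7928614.
South: Wₕ = 0.01398051; term = 0.01398051²·(1 − 0.19894366)·37000/113 = 0.051266318.
Sum = 16.904251.

16.9043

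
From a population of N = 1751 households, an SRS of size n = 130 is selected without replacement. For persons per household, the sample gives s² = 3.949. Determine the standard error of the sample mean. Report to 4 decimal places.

Under SRS without replacement, Var(ȳ) = (1 − f)·s²/n with f = n/N = 130/1751 = 0.07424329.
Var(ȳ) = (1 − 0.07424329)·3.949/130 = 0.92575671·0.030376923 = 0.02812164.
SE(ȳ) = √(0.02812164) = 0.1677.

0.1677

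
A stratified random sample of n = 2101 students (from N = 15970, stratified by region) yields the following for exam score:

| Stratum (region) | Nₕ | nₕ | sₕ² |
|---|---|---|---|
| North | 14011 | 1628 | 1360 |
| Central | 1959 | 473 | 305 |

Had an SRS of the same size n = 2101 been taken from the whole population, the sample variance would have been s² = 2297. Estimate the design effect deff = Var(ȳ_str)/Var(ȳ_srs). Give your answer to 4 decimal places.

Var(ȳ_str) = Σ Wₕ²(1−fₕ)sₕ²/nₕ with Wₕ = Nₕ/15970:
  North: (14011/15970)²·(1−1628/14011)·1360/1628 = 0.56828956
  Central: (1959/15970)²·(1−473/1959)·305/473 = 0.0073600728
  → Var(ȳ_str) = 0.57564963.
Var(ȳ_srs) = (1 − 2101/15970)·2297/2101 = 0.94945672.
deff = 0.57564963 / 0.94945672 = 0.6063.

0.6063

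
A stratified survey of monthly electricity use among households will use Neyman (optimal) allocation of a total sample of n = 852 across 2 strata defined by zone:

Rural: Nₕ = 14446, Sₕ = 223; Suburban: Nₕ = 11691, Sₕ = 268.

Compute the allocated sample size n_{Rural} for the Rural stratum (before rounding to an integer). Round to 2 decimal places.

431.92

Neyman allocation: nₕ = n·NₕSₕ / Σⱼ NⱼSⱼ.
Σ NⱼSⱼ = 14446·223 + 11691·268 = 6.354646 × 10^6.
n_{Rural} = 852·14446·223 / (6.354646 × 10^6) = 431.92.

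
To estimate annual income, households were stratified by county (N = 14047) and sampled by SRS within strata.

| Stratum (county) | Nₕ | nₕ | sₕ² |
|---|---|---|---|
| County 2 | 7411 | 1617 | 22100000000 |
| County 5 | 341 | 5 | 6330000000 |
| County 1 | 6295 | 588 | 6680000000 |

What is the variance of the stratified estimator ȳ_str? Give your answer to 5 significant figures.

5.7777 × 10^6

Var(ȳ_str) = Σₕ Wₕ²(1 − fₕ)sₕ²/nₕ with Wₕ = Nₕ/N, N = 14047.
County 2: Wₕ = 0.52758596; term = 0.52758596²·(1 − 0.21818918)·22100000000/1617 = 2.9742015 × 10^6.
County 5: Wₕ = 0.02427565; term = 0.02427565²·(1 − 0.01466276)·6330000000/5 = 735123.32.
County 1: Wₕ = 0.44813839; term = 0.44813839²·(1 − 0.09340747)·6680000000/588 = 2.068405 × 10^6.
Sum = 5.7777298 × 10^6.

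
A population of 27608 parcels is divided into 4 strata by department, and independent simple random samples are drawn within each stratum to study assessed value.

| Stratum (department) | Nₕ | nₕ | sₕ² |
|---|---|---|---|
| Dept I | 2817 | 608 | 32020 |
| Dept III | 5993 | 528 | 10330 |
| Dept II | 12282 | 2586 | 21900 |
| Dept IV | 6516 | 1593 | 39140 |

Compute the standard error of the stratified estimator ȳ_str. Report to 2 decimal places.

Var(ȳ_str) = Σₕ Wₕ²(1 − fₕ)sₕ²/nₕ with Wₕ = Nₕ/N, N = 27608.
Dept I: Wₕ = 0.10203564; term = 0.10203564²·(1 − 0.21583245)·32020/608 = 0.42996234.
Dept III: Wₕ = 0.21707476; term = 0.21707476²·(1 − 0.08810279)·10330/528 = 0.84068045.
Dept II: Wₕ = 0.44487105; term = 0.44487105²·(1 − 0.21055203)·21900/2586 = 1.3231449.
Dept IV: Wₕ = 0.23601855; term = 0.23601855²·(1 − 0.24447514)·39140/1593 = 1.0340608.
Sum = 3.6278485.
SE = √(3.6278485) = 1.90.

1.90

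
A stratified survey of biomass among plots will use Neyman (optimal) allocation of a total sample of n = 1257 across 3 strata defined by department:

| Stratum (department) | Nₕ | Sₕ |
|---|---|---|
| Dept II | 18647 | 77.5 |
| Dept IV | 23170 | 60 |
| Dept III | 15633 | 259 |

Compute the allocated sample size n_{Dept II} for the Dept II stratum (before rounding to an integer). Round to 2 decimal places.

Neyman allocation: nₕ = n·NₕSₕ / Σⱼ NⱼSⱼ.
Σ NⱼSⱼ = 18647·77.5 + 23170·60 + 15633·259 = 6.8842895 × 10^6.
n_{Dept II} = 1257·18647·77.5 / (6.8842895 × 10^6) = 263.87.

263.87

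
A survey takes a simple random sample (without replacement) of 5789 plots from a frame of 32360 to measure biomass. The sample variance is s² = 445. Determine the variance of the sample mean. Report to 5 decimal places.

0.06312

Under SRS without replacement, Var(ȳ) = (1 − f)·s²/n with f = n/N = 5789/32360 = 0.17889370.
Var(ȳ) = (1 − 0.17889370)·445/5789 = 0.82110630·0.076869926 = 0.063118381.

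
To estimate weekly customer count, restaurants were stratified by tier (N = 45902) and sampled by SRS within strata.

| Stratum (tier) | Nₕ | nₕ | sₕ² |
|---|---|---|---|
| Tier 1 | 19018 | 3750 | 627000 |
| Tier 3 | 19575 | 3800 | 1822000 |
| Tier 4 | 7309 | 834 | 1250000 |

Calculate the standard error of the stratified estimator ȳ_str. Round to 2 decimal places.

11.27

Var(ȳ_str) = Σₕ Wₕ²(1 − fₕ)sₕ²/nₕ with Wₕ = Nₕ/N, N = 45902.
Tier 1: Wₕ = 0.41431746; term = 0.41431746²·(1 − 0.19718162)·627000/3750 = 23.041994.
Tier 3: Wₕ = 0.42645201; term = 0.42645201²·(1 − 0.19412516)·1822000/3800 = 70.270444.
Tier 4: Wₕ = 0.15923053; term = 0.15923053²·(1 − 0.11410590)·1250000/834 = 33.664989.
Sum = 126.97743.
SE = √(126.97743) = 11.27.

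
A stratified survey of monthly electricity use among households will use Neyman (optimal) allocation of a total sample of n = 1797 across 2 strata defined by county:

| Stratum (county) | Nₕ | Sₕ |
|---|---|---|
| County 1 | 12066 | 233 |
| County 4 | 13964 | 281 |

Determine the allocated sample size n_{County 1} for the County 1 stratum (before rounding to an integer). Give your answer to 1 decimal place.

Neyman allocation: nₕ = n·NₕSₕ / Σⱼ NⱼSⱼ.
Σ NⱼSⱼ = 12066·233 + 13964·281 = 6.735262 × 10^6.
n_{County 1} = 1797·12066·233 / (6.735262 × 10^6) = 750.1.

750.1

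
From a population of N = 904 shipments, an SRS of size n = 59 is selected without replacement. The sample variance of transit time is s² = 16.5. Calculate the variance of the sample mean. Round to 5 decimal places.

0.26141

Under SRS without replacement, Var(ȳ) = (1 − f)·s²/n with f = n/N = 59/904 = 0.06526549.
Var(ȳ) = (1 − 0.06526549)·16.5/59 = 0.93473451·0.27966102 = 0.2614088.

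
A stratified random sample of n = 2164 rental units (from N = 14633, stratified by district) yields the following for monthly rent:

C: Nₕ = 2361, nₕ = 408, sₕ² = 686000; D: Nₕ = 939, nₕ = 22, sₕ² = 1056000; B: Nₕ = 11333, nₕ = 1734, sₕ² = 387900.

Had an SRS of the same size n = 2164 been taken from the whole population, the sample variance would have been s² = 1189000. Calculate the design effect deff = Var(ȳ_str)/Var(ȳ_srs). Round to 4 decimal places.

0.7324

Var(ȳ_str) = Σ Wₕ²(1−fₕ)sₕ²/nₕ with Wₕ = Nₕ/14633:
  C: (2361/14633)²·(1−408/2361)·686000/408 = 36.207241
  D: (939/14633)²·(1−22/939)·1056000/22 = 193.02316
  B: (11333/14633)²·(1−1734/11333)·387900/1734 = 113.65141
  → Var(ȳ_str) = 342.88181.
Var(ȳ_srs) = (1 − 2164/14633)·1189000/2164 = 468.19077.
deff = 342.88181 / 468.19077 = 0.7324.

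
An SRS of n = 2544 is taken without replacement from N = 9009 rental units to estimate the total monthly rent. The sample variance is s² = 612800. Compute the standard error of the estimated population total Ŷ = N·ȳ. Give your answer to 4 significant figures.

118400

Var(Ŷ) = N²·Var(ȳ) = N²·(1 − n/N)·s²/n.
f = 2544/9009 = 0.28238428; Var(ȳ) = 0.71761572·612800/2544 = 172.85964.
Var(Ŷ) = 9009² · 172.85964 = 1.4029648 × 10^10.
SE(Ŷ) = √(1.4029648 × 10^10) = 118400.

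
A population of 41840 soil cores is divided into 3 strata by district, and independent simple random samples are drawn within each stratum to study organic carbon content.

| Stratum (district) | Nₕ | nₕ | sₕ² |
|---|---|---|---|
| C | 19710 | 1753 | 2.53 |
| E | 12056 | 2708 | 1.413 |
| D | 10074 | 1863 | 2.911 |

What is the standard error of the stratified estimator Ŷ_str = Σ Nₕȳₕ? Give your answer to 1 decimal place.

836.0

Var(Ŷ_str) = Σₕ Nₕ²(1 − fₕ)sₕ²/nₕ.
C: 19710²·(1 − 1753/19710)·2.53/1753 = 510809.55.
E: 12056²·(1 − 2708/12056)·1.413/2708 = 58805.161.
D: 10074²·(1 − 1863/10074)·2.911/1863 = 129249.05.
Sum = 698863.76.
SE = √(698863.76) = 836.0.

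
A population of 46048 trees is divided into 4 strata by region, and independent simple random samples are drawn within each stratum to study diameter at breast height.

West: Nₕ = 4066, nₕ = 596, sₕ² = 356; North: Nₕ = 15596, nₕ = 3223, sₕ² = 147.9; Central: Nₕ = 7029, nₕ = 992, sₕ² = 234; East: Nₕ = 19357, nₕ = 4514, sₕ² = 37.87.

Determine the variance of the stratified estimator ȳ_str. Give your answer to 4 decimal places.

0.0140

Var(ȳ_str) = Σₕ Wₕ²(1 − fₕ)sₕ²/nₕ with Wₕ = Nₕ/N, N = 46048.
West: Wₕ = 0.08829917; term = 0.08829917²·(1 − 0.14658141)·356/596 = 0.0039744683.
North: Wₕ = 0.33869006; term = 0.33869006²·(1 − 0.20665555)·147.9/3223 = 0.0041761353.
Central: Wₕ = 0.15264507; term = 0.15264507²·(1 − 0.14112961)·234/992 = 0.0047206017.
East: Wₕ = 0.42036571; term = 0.42036571²·(1 − 0.23319729)·37.87/4514 = 0.0011367683.
Sum = 0.014007974.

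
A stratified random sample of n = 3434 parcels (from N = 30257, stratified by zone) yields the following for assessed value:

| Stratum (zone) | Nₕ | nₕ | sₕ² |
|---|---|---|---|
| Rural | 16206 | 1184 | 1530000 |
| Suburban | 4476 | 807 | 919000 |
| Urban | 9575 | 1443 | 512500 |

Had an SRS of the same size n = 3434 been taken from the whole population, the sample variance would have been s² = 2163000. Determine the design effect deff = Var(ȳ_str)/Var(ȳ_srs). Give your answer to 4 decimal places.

Var(ȳ_str) = Σ Wₕ²(1−fₕ)sₕ²/nₕ with Wₕ = Nₕ/30257:
  Rural: (16206/30257)²·(1−1184/16206)·1530000/1184 = 343.63041
  Suburban: (4476/30257)²·(1−807/4476)·919000/807 = 20.428103
  Urban: (9575/30257)²·(1−1443/9575)·512500/1443 = 30.207304
  → Var(ȳ_str) = 394.26582.
Var(ȳ_srs) = (1 − 3434/30257)·2163000/3434 = 558.3901.
deff = 394.26582 / 558.3901 = 0.7061.

0.7061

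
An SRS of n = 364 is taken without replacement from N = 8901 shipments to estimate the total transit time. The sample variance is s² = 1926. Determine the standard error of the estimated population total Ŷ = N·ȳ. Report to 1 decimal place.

Var(Ŷ) = N²·Var(ȳ) = N²·(1 − n/N)·s²/n.
f = 364/8901 = 0.04089428; Var(ȳ) = 0.95910572·1926/364 = 5.0748286.
Var(Ŷ) = 8901² · 5.0748286 = 4.0206751 × 10^8.
SE(Ŷ) = √(4.0206751 × 10^8) = 20051.6.

20051.6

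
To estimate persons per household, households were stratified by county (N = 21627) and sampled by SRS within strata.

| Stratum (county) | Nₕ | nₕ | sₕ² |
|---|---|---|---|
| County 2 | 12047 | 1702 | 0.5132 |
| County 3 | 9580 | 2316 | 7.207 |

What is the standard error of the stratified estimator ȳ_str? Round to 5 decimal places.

0.02331

Var(ȳ_str) = Σₕ Wₕ²(1 − fₕ)sₕ²/nₕ with Wₕ = Nₕ/N, N = 21627.
County 2: Wₕ = 0.55703519; term = 0.55703519²·(1 − 0.14127999)·0.5132/1702 = 8.034224 × 10^-5.
County 3: Wₕ = 0.44296481; term = 0.44296481²·(1 − 0.24175365)·7.207/2316 = 4.6298269 × 10^-4.
Sum = 5.4332493 × 10^-4.
SE = √(5.4332493 × 10^-4) = 0.02331.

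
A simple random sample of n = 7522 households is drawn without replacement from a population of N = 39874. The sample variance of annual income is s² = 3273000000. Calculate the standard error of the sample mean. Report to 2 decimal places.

Under SRS without replacement, Var(ȳ) = (1 − f)·s²/n with f = n/N = 7522/39874 = 0.18864423.
Var(ȳ) = (1 − 0.18864423)·3273000000/7522 = 0.81135577·435123.64 = 353040.07.
SE(ȳ) = √(353040.07) = 594.17.

594.17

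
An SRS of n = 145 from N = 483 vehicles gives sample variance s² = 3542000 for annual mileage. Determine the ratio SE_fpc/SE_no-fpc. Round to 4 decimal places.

f = n/N = 145/483 = 0.30020704.
SE_no-fpc = √(s²/n) = 156.29327; SE_fpc = √((1−f)s²/n) = 130.74499.
Ratio = √(1−f) = 0.83653629.

0.8365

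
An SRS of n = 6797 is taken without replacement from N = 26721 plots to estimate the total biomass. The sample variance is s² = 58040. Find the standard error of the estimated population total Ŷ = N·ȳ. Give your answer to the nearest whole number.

Var(Ŷ) = N²·Var(ȳ) = N²·(1 − n/N)·s²/n.
f = 6797/26721 = 0.25436922; Var(ȳ) = 0.74563078·58040/6797 = 6.366987.
Var(Ŷ) = 26721² · 6.366987 = 4.5461041 × 10^9.
SE(Ŷ) = √(4.5461041 × 10^9) = 67425.

67425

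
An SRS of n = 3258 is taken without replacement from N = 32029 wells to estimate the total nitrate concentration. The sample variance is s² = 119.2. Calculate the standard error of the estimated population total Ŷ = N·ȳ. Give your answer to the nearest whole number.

Var(Ŷ) = N²·Var(ȳ) = N²·(1 − n/N)·s²/n.
f = 3258/32029 = 0.10172032; Var(ȳ) = 0.89827968·119.2/3258 = 0.032865236.
Var(Ŷ) = 32029² · 0.032865236 = 3.3715027 × 10^7.
SE(Ŷ) = √(3.3715027 × 10^7) = 5806.

5806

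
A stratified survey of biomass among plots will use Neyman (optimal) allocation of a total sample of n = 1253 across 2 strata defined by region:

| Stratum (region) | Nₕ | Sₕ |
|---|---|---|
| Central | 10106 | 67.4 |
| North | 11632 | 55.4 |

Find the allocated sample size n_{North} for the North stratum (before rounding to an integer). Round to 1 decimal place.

609.1

Neyman allocation: nₕ = n·NₕSₕ / Σⱼ NⱼSⱼ.
Σ NⱼSⱼ = 10106·67.4 + 11632·55.4 = 1.3255572 × 10^6.
n_{North} = 1253·11632·55.4 / (1.3255572 × 10^6) = 609.1.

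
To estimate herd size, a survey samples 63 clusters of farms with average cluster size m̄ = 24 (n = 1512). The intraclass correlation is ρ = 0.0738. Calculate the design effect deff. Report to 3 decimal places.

2.697

deff = 1 + (24 − 1)·0.0738 = 1 + 1.6974 = 2.6974.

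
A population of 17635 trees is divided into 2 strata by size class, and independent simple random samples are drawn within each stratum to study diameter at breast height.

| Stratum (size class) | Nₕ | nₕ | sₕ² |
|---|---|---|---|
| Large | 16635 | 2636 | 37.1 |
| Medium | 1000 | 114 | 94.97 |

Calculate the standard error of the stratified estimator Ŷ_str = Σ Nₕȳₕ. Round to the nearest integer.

Var(Ŷ_str) = Σₕ Nₕ²(1 − fₕ)sₕ²/nₕ.
Large: 16635²·(1 − 2636/16635)·37.1/2636 = 3.2775424 × 10^6.
Medium: 1000²·(1 − 114/1000)·94.97/114 = 738100.18.
Sum = 4.0156426 × 10^6.
SE = √(4.0156426 × 10^6) = 2004.

2004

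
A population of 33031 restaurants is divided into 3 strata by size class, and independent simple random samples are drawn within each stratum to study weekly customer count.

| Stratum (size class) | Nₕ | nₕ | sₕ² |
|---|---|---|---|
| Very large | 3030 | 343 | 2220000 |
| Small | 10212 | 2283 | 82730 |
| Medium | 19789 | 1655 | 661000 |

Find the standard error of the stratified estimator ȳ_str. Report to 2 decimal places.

Var(ȳ_str) = Σₕ Wₕ²(1 − fₕ)sₕ²/nₕ with Wₕ = Nₕ/N, N = 33031.
Very large: Wₕ = 0.09173201; term = 0.09173201²·(1 − 0.11320132)·2220000/343 = 48.297617.
Small: Wₕ = 0.30916412; term = 0.30916412²·(1 − 0.22356052)·82730/2283 = 2.6893225.
Medium: Wₕ = 0.59910387; term = 0.59910387²·(1 − 0.08363232)·661000/1655 = 131.36434.
Sum = 182.35128.
SE = √(182.35128) = 13.50.

13.50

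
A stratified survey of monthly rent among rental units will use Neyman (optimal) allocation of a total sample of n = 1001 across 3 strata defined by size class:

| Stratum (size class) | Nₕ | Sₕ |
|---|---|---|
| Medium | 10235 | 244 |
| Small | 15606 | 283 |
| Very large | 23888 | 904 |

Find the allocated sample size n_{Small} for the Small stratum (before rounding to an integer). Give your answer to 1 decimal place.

155.1

Neyman allocation: nₕ = n·NₕSₕ / Σⱼ NⱼSⱼ.
Σ NⱼSⱼ = 10235·244 + 15606·283 + 23888·904 = 2.850859 × 10^7.
n_{Small} = 1001·15606·283 / (2.850859 × 10^7) = 155.1.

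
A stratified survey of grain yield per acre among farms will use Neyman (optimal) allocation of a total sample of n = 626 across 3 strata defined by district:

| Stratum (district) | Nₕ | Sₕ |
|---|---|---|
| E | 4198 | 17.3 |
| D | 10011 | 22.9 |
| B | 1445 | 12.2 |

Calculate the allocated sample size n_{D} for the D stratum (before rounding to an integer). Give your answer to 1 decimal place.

449.2

Neyman allocation: nₕ = n·NₕSₕ / Σⱼ NⱼSⱼ.
Σ NⱼSⱼ = 4198·17.3 + 10011·22.9 + 1445·12.2 = 319506.3.
n_{D} = 626·10011·22.9 / 319506.3 = 449.2.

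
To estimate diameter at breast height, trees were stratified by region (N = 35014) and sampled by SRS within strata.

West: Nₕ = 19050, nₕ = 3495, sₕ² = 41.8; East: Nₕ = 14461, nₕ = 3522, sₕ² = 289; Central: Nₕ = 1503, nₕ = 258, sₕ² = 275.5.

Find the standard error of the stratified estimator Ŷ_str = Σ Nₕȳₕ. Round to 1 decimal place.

Var(Ŷ_str) = Σₕ Nₕ²(1 − fₕ)sₕ²/nₕ.
West: 19050²·(1 − 3495/19050)·41.8/3495 = 3.5440031 × 10^6.
East: 14461²·(1 − 3522/14461)·289/3522 = 1.2980291 × 10^7.
Central: 1503²·(1 − 258/1503)·275.5/258 = 1.9981599 × 10^6.
Sum = 1.8522454 × 10^7.
SE = √(1.8522454 × 10^7) = 4303.8.

4303.8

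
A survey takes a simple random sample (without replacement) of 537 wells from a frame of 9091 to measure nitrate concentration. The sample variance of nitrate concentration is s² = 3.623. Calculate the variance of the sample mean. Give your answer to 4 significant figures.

0.006348

Under SRS without replacement, Var(ȳ) = (1 − f)·s²/n with f = n/N = 537/9091 = 0.05906941.
Var(ȳ) = (1 − 0.05906941)·3.623/537 = 0.94093059·0.0067467412 = 0.0063482151.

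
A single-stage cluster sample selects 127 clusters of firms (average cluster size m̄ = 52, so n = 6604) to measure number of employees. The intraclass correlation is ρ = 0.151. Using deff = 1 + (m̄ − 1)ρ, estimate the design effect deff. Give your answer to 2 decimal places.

8.70

deff = 1 + (52 − 1)·0.151 = 1 + 7.701 = 8.701.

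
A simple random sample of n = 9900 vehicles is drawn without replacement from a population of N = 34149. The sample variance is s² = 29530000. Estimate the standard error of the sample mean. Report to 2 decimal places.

Under SRS without replacement, Var(ȳ) = (1 − f)·s²/n with f = n/N = 9900/34149 = 0.28990600.
Var(ȳ) = (1 − 0.28990600)·29530000/9900 = 0.71009400·2982.8283 = 2118.0885.
SE(ȳ) = √(2118.0885) = 46.02.

46.02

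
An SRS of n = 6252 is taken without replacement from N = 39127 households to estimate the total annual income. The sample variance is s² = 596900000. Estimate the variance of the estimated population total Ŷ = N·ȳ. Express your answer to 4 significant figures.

Var(Ŷ) = N²·Var(ȳ) = N²·(1 − n/N)·s²/n.
f = 6252/39127 = 0.15978736; Var(ȳ) = 0.84021264·596900000/6252 = 80217.998.
Var(Ŷ) = 39127² · 80217.998 = 1.2280751 × 10^14.

1.228 × 10^14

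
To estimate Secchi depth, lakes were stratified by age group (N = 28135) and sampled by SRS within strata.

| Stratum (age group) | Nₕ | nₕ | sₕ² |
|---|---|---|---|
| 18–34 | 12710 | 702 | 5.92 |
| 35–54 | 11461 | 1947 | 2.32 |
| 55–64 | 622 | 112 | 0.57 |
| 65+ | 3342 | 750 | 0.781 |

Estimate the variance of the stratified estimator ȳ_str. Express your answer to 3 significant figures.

0.00180

Var(ȳ_str) = Σₕ Wₕ²(1 − fₕ)sₕ²/nₕ with Wₕ = Nₕ/N, N = 28135.
18–34: Wₕ = 0.45175049; term = 0.45175049²·(1 − 0.05523210)·5.92/702 = 0.0016259492.
35–54: Wₕ = 0.40735738; term = 0.40735738²·(1 − 0.16988046)·2.32/1947 = 1.6413978 × 10^-4.
55–64: Wₕ = 0.02210770; term = 0.02210770²·(1 − 0.18006431)·0.57/112 = 2.0394993 × 10^-6.
65+: Wₕ = 0.11878443; term = 0.11878443²·(1 − 0.22441652)·0.781/750 = 1.1395605 × 10^-5.
Sum = 0.0018035241.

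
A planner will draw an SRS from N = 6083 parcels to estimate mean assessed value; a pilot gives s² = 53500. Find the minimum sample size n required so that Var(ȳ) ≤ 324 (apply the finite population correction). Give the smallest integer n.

Without fpc, n₀ = s²/D = 53500/324 = 165.1235.
With fpc, (1 − n/N)·s²/n ≤ D requires n ≥ n₀/(1 + n₀/N) = 165.1235/(1 + 165.1235/6083) = 160.7597.
Rounding up, n = 161.

161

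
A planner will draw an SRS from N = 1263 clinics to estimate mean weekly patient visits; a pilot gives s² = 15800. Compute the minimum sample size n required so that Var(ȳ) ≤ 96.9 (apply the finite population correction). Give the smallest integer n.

145

Without fpc, n₀ = s²/D = 15800/96.9 = 163.0547.
With fpc, (1 − n/N)·s²/n ≤ D requires n ≥ n₀/(1 + n₀/N) = 163.0547/(1 + 163.0547/1263) = 144.4111.
Rounding up, n = 145.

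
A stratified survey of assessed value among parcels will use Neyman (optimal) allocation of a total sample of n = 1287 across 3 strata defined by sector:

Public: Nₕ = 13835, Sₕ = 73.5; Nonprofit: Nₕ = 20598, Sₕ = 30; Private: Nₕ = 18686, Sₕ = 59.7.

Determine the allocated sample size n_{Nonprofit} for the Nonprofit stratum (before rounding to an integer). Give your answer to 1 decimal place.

289.2

Neyman allocation: nₕ = n·NₕSₕ / Σⱼ NⱼSⱼ.
Σ NⱼSⱼ = 13835·73.5 + 20598·30 + 18686·59.7 = 2.7503667 × 10^6.
n_{Nonprofit} = 1287·20598·30 / (2.7503667 × 10^6) = 289.2.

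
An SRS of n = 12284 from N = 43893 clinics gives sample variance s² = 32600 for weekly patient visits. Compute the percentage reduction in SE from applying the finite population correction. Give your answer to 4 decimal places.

f = n/N = 12284/43893 = 0.27986239.
SE_no-fpc = √(s²/n) = 1.6290668; SE_fpc = √((1−f)s²/n) = 1.3824411.
Ratio = √(1−f) = 0.84860922. Reduction = 100·(1 − 0.84860922) = 15.1391%.

15.1391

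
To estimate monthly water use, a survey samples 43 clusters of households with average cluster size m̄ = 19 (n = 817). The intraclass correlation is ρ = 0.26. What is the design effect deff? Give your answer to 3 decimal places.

deff = 1 + (19 − 1)·0.26 = 1 + 4.68 = 5.68.

5.680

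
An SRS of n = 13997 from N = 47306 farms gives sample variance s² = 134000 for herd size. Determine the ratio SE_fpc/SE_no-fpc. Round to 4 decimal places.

f = n/N = 13997/47306 = 0.29588213.
SE_no-fpc = √(s²/n) = 3.0941041; SE_fpc = √((1−f)s²/n) = 2.5963163.
Ratio = √(1−f) = 0.83911732.

0.8391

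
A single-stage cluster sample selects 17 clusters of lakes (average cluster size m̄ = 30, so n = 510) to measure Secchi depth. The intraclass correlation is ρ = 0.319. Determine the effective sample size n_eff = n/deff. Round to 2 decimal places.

deff = 1 + (30 − 1)·0.319 = 1 + 9.251 = 10.251.
n_eff = 510 / 10.251 = 49.75.

49.75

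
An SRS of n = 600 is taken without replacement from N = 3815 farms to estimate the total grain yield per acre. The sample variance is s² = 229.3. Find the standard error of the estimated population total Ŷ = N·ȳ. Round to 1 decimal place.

Var(Ŷ) = N²·Var(ȳ) = N²·(1 − n/N)·s²/n.
f = 600/3815 = 0.15727392; Var(ȳ) = 0.84272608·229.3/600 = 0.32206182.
Var(Ŷ) = 3815² · 0.32206182 = 4.6873602 × 10^6.
SE(Ŷ) = √(4.6873602 × 10^6) = 2165.0.

2165.0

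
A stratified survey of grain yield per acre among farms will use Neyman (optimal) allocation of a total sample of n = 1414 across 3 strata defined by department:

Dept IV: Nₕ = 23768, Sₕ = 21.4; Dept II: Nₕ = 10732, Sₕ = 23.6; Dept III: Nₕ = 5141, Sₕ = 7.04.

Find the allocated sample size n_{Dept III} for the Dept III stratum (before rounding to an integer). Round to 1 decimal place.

Neyman allocation: nₕ = n·NₕSₕ / Σⱼ NⱼSⱼ.
Σ NⱼSⱼ = 23768·21.4 + 10732·23.6 + 5141·7.04 = 798103.04.
n_{Dept III} = 1414·5141·7.04 / 798103.04 = 64.1.

64.1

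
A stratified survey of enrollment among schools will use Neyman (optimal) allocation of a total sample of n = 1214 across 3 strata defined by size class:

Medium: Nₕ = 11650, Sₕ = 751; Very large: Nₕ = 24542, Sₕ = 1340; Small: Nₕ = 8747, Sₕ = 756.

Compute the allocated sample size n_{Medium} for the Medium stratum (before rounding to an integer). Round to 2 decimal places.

220.14

Neyman allocation: nₕ = n·NₕSₕ / Σⱼ NⱼSⱼ.
Σ NⱼSⱼ = 11650·751 + 24542·1340 + 8747·756 = 4.8248162 × 10^7.
n_{Medium} = 1214·11650·751 / (4.8248162 × 10^7) = 220.14.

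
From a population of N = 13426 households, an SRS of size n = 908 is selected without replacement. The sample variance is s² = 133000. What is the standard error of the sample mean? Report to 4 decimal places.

Under SRS without replacement, Var(ȳ) = (1 − f)·s²/n with f = n/N = 908/13426 = 0.06762997.
Var(ȳ) = (1 − 0.06762997)·133000/908 = 0.93237003·146.47577 = 136.56962.
SE(ȳ) = √(136.56962) = 11.6863.

11.6863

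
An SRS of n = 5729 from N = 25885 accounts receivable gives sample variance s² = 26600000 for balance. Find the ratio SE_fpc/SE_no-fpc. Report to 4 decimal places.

0.8824

f = n/N = 5729/25885 = 0.22132509.
SE_no-fpc = √(s²/n) = 68.139887; SE_fpc = √((1−f)s²/n) = 60.128379.
Ratio = √(1−f) = 0.88242558.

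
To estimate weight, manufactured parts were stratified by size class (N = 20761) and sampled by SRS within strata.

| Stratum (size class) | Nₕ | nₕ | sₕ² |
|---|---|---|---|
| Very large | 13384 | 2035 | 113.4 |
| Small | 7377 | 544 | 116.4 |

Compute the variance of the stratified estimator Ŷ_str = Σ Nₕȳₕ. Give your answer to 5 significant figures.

1.9250 × 10^7

Var(Ŷ_str) = Σₕ Nₕ²(1 − fₕ)sₕ²/nₕ.
Very large: 13384²·(1 − 2035/13384)·113.4/2035 = 8.4643218 × 10^6.
Small: 7377²·(1 − 544/7377)·116.4/544 = 1.0785624 × 10^7.
Sum = 1.9249946 × 10^7.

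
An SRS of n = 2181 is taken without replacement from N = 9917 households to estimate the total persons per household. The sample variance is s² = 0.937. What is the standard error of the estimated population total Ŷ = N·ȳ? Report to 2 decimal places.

181.55

Var(Ŷ) = N²·Var(ȳ) = N²·(1 − n/N)·s²/n.
f = 2181/9917 = 0.21992538; Var(ȳ) = 0.78007462·0.937/2181 = 3.3513522 × 10^-4.
Var(Ŷ) = 9917² · (3.3513522 × 10^-4) = 32959.506.
SE(Ŷ) = √(32959.506) = 181.55.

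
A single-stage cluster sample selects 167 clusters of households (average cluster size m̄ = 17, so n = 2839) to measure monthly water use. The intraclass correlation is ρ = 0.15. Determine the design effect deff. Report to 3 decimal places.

3.400

deff = 1 + (17 − 1)·0.15 = 1 + 2.4 = 3.4.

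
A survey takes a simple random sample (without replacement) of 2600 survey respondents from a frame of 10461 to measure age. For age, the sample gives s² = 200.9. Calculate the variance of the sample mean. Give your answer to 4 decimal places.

0.0581

Under SRS without replacement, Var(ȳ) = (1 − f)·s²/n with f = n/N = 2600/10461 = 0.24854220.
Var(ȳ) = (1 − 0.24854220)·200.9/2600 = 0.75145780·0.077269231 = 0.058064566.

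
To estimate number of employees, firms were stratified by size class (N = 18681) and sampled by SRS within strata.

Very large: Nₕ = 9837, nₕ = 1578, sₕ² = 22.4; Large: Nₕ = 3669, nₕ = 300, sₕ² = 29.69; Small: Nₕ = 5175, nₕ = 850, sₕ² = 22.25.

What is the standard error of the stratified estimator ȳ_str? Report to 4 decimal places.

Var(ȳ_str) = Σₕ Wₕ²(1 − fₕ)sₕ²/nₕ with Wₕ = Nₕ/N, N = 18681.
Very large: Wₕ = 0.52657781; term = 0.52657781²·(1 − 0.16041476)·22.4/1578 = 0.0033046914.
Large: Wₕ = 0.19640276; term = 0.19640276²·(1 − 0.08176615)·29.69/300 = 0.0035053987.
Small: Wₕ = 0.27701943; term = 0.27701943²·(1 − 0.16425121)·22.25/850 = 0.0016788323.
Sum = 0.0084889224.
SE = √(0.0084889224) = 0.0921.

0.0921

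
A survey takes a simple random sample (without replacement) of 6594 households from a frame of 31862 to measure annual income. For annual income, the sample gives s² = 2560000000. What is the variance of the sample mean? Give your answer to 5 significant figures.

307890

Under SRS without replacement, Var(ȳ) = (1 − f)·s²/n with f = n/N = 6594/31862 = 0.20695499.
Var(ȳ) = (1 − 0.20695499)·2560000000/6594 = 0.79304501·388231.73 = 307885.23.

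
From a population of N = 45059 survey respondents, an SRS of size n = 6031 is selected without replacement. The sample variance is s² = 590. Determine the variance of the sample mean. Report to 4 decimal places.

Under SRS without replacement, Var(ȳ) = (1 − f)·s²/n with f = n/N = 6031/45059 = 0.13384673.
Var(ȳ) = (1 − 0.13384673)·590/6031 = 0.86615327·0.097827889 = 0.084733946.

0.0847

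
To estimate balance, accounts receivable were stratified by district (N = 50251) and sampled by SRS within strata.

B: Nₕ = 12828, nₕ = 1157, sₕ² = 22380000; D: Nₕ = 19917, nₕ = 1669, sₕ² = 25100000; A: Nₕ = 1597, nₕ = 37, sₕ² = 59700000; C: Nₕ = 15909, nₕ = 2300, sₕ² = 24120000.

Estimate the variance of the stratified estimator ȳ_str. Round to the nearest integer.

5802

Var(ȳ_str) = Σₕ Wₕ²(1 − fₕ)sₕ²/nₕ with Wₕ = Nₕ/N, N = 50251.
B: Wₕ = 0.25527850; term = 0.25527850²·(1 − 0.09019333)·22380000/1157 = 1146.8439.
D: Wₕ = 0.39635032; term = 0.39635032²·(1 − 0.08379776)·25100000/1669 = 2164.5477.
A: Wₕ = 0.03178046; term = 0.03178046²·(1 − 0.02316844)·59700000/37 = 1591.8887.
C: Wₕ = 0.31659071; term = 0.31659071²·(1 − 0.14457225)·24120000/2300 = 899.14378.
Sum = 5802.4241.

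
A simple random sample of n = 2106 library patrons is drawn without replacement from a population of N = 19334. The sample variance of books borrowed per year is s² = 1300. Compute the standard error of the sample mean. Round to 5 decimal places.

Under SRS without replacement, Var(ȳ) = (1 − f)·s²/n with f = n/N = 2106/19334 = 0.10892728.
Var(ȳ) = (1 − 0.10892728)·1300/2106 = 0.89107272·0.61728395 = 0.55004489.
SE(ȳ) = √(0.55004489) = 0.74165.

0.74165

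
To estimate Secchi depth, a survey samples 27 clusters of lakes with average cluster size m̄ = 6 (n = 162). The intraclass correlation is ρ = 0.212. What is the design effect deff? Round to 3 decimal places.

2.060

deff = 1 + (6 − 1)·0.212 = 1 + 1.06 = 2.06.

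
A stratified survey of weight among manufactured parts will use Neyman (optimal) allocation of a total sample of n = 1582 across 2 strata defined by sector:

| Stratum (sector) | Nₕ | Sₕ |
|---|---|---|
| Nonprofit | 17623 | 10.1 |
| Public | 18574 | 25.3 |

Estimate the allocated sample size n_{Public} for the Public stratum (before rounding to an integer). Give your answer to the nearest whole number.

1147

Neyman allocation: nₕ = n·NₕSₕ / Σⱼ NⱼSⱼ.
Σ NⱼSⱼ = 17623·10.1 + 18574·25.3 = 647914.5.
n_{Public} = 1582·18574·25.3 / 647914.5 = 1147.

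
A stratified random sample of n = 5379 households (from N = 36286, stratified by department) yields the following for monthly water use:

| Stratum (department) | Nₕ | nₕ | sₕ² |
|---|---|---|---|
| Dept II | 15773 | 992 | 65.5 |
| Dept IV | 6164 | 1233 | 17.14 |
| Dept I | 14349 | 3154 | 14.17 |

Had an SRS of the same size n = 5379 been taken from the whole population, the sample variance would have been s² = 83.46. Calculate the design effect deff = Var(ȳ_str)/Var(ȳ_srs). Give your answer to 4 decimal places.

0.9504

Var(ȳ_str) = Σ Wₕ²(1−fₕ)sₕ²/nₕ with Wₕ = Nₕ/36286:
  Dept II: (15773/36286)²·(1−992/15773)·65.5/992 = 0.011691482
  Dept IV: (6164/36286)²·(1−1233/6164)·17.14/1233 = 3.2089813 × 10^-4
  Dept I: (14349/36286)²·(1−3154/14349)·14.17/3154 = 5.4812007 × 10^-4
  → Var(ȳ_str) = 0.0125605.
Var(ȳ_srs) = (1 − 5379/36286)·83.46/5379 = 0.013215835.
deff = 0.0125605 / 0.013215835 = 0.9504.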